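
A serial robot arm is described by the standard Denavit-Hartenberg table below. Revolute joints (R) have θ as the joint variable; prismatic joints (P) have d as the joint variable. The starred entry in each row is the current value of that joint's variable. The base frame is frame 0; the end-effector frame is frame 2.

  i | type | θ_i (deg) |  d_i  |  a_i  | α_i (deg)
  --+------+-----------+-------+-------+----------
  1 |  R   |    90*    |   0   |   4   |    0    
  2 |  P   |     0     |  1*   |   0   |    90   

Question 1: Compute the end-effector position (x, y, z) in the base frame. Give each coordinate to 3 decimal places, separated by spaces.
0.000 4.000 1.000

after link 1: o_1 = (0.0000, 4.0000, 0.0000)
after link 2: o_2 = (0.0000, 4.0000, 1.0000)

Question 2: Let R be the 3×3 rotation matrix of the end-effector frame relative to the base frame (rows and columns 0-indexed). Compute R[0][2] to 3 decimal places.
End-effector z-axis (col 2 of R) = (1.0000,-0.0000,0.0000)
R[0][2] = 1.0000

1.000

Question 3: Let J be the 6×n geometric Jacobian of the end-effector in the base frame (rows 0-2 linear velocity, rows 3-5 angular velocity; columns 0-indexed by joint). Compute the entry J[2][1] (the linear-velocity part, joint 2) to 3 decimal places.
prismatic axis z_1 = (0.0000,0.0000,1.0000)
J_v[:, 1] = z_1; J_ω[:, 1] = (0,0,0)
entry J[2][1] = 1.0000

1.000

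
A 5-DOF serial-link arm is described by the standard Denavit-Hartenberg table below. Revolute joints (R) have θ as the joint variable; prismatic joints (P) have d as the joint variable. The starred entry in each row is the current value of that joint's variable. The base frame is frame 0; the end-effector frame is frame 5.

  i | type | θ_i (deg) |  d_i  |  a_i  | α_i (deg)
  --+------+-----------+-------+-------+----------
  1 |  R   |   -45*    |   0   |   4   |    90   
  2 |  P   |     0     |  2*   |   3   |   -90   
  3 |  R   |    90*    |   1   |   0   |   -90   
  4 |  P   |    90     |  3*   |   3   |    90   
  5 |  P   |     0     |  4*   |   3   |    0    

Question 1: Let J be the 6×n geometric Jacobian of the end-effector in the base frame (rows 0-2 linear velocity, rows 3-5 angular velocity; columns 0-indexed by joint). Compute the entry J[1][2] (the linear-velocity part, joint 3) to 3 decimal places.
0.707

axis z_2 = (0.0000,0.0000,1.0000); lever o_n−o_2 = (0.7071,4.9497,-5.0000)
cross product → J_v[:, 2] = (-4.9497,0.7071,0.0000)
J_ω[:, 2] = z_2
entry J[1][2] = 0.7071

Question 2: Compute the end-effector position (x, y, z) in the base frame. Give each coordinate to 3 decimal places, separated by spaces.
after link 1: o_1 = (2.8284, -2.8284, 0.0000)
after link 2: o_2 = (3.5355, -6.3640, 0.0000)
after link 3: o_3 = (3.5355, -6.3640, 1.0000)
after link 4: o_4 = (1.4142, -4.2426, -2.0000)
after link 5: o_5 = (4.2426, -1.4142, -5.0000)

4.243 -1.414 -5.000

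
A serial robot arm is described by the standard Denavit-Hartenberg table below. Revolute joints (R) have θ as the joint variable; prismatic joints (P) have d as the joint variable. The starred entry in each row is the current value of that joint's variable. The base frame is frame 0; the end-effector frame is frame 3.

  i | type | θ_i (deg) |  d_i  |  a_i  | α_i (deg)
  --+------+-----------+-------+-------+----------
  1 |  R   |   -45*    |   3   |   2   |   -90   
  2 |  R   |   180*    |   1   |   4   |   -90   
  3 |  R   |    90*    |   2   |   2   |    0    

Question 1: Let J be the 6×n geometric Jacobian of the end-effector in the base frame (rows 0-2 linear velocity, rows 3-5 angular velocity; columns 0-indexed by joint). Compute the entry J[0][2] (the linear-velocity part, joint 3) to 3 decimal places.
1.414

axis z_2 = (-0.0000,0.0000,1.0000); lever o_n−o_2 = (-1.4142,-1.4142,2.0000)
cross product → J_v[:, 2] = (1.4142,-1.4142,0.0000)
J_ω[:, 2] = z_2
entry J[0][2] = 1.4142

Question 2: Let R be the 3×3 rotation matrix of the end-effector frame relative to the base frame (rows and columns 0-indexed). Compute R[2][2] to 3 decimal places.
End-effector z-axis (col 2 of R) = (-0.0000,0.0000,1.0000)
R[2][2] = 1.0000

1.000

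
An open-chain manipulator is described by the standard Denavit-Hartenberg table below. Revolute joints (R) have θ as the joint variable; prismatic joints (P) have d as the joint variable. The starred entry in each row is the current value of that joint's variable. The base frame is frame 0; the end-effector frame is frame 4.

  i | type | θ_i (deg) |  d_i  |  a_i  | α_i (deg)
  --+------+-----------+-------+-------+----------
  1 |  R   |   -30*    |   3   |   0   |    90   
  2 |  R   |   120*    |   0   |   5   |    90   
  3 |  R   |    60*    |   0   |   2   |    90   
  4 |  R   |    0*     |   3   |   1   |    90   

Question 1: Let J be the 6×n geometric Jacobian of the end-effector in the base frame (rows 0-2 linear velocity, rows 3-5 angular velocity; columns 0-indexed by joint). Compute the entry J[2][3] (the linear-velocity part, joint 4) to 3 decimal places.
axis z_3 = (-0.1250,0.6495,0.7500); lever o_n−o_3 = (-1.0245,1.3236,2.6830)
cross product → J_v[:, 3] = (0.7500,-0.4330,0.5000)
J_ω[:, 3] = z_3
entry J[2][3] = 0.5000

0.500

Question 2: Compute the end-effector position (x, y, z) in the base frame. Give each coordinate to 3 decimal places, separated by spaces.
after link 1: o_1 = (0.0000, 0.0000, 3.0000)
after link 2: o_2 = (-2.1651, 1.2500, 7.3301)
after link 3: o_3 = (-3.4641, -0.0000, 8.1962)
after link 4: o_4 = (-4.4886, 1.3236, 10.8792)

-4.489 1.324 10.879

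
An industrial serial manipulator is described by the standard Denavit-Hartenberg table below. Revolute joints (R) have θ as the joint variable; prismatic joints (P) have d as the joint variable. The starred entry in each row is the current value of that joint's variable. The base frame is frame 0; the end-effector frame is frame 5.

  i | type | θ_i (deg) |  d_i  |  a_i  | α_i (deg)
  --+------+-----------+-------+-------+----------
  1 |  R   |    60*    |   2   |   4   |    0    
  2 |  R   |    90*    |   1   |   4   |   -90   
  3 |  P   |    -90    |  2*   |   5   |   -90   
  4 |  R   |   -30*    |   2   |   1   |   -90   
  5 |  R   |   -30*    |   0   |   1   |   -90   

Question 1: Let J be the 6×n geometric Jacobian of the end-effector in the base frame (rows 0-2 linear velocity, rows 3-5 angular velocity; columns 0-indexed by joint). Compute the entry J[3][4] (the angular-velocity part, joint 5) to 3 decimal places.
0.433

axis z_4 = (0.4330,0.7500,0.5000); lever o_n−o_4 = (-0.6495,-0.1250,0.7500)
cross product → J_v[:, 4] = (0.6250,-0.6495,0.4330)
J_ω[:, 4] = z_4
entry J[3][4] = 0.4330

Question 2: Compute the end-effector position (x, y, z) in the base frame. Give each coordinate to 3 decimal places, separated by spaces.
-5.096 4.174 9.616

after link 1: o_1 = (2.0000, 3.4641, 2.0000)
after link 2: o_2 = (-1.4641, 5.4641, 3.0000)
after link 3: o_3 = (-2.4641, 3.7321, 8.0000)
after link 4: o_4 = (-4.4462, 4.2990, 8.8660)
after link 5: o_5 = (-5.0957, 4.1740, 9.6160)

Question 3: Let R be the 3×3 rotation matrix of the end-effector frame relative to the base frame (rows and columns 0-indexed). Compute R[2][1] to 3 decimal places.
-0.500

End-effector y-axis (col 1 of R) = (-0.4330,-0.7500,-0.5000)
R[2][1] = -0.5000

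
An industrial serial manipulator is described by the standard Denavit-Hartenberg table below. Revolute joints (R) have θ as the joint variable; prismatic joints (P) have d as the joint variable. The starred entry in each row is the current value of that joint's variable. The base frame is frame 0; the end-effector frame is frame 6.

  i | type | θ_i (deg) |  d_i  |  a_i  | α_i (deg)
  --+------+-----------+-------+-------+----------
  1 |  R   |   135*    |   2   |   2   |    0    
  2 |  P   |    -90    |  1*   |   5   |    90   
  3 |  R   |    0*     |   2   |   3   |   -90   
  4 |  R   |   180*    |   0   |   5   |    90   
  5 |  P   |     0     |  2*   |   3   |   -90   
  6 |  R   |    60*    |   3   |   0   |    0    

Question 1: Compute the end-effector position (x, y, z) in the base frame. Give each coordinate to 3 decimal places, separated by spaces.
-1.414 1.414 6.000

after link 1: o_1 = (-1.4142, 1.4142, 2.0000)
after link 2: o_2 = (2.1213, 4.9497, 3.0000)
after link 3: o_3 = (5.6569, 5.6569, 3.0000)
after link 4: o_4 = (2.1213, 2.1213, 3.0000)
after link 5: o_5 = (-1.4142, 1.4142, 3.0000)
after link 6: o_6 = (-1.4142, 1.4142, 6.0000)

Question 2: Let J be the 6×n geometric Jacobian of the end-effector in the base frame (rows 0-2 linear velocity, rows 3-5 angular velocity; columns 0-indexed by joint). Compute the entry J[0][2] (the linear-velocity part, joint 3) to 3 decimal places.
-2.121

axis z_2 = (0.7071,-0.7071,0.0000); lever o_n−o_2 = (-3.5355,-3.5355,3.0000)
cross product → J_v[:, 2] = (-2.1213,-2.1213,-5.0000)
J_ω[:, 2] = z_2
entry J[0][2] = -2.1213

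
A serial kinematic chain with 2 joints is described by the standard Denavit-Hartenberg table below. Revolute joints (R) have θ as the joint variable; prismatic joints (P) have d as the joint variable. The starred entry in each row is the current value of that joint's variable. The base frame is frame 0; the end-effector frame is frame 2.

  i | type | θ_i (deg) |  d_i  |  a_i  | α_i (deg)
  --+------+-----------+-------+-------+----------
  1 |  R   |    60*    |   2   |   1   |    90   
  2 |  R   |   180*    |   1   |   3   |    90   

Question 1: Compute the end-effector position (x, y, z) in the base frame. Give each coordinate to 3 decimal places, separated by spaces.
after link 1: o_1 = (0.5000, 0.8660, 2.0000)
after link 2: o_2 = (-0.1340, -2.2321, 2.0000)

-0.134 -2.232 2.000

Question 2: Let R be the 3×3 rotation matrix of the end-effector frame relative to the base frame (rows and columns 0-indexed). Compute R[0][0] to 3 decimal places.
-0.500

End-effector x-axis (col 0 of R) = (-0.5000,-0.8660,0.0000)
R[0][0] = -0.5000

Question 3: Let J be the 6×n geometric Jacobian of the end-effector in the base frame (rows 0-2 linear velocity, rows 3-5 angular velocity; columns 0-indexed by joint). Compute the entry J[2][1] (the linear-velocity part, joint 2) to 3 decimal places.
-3.000

axis z_1 = (0.8660,-0.5000,0.0000); lever o_n−o_1 = (-0.6340,-3.0981,0.0000)
cross product → J_v[:, 1] = (-0.0000,-0.0000,-3.0000)
J_ω[:, 1] = z_1
entry J[2][1] = -3.0000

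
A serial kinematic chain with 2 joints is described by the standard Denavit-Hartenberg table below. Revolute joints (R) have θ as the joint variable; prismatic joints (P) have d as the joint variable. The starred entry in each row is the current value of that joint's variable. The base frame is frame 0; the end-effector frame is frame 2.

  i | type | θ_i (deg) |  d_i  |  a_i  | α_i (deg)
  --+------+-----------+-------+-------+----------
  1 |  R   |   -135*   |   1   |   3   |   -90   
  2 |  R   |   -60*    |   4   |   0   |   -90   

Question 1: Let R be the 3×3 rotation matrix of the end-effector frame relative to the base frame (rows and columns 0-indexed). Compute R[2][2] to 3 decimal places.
End-effector z-axis (col 2 of R) = (-0.6124,-0.6124,-0.5000)
R[2][2] = -0.5000

-0.500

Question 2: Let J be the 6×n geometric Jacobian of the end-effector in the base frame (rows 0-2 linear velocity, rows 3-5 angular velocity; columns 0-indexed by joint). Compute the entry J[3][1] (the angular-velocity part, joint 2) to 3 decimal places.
axis z_1 = (0.7071,-0.7071,0.0000); lever o_n−o_1 = (2.8284,-2.8284,0.0000)
cross product → J_v[:, 1] = (0.0000,0.0000,0.0000)
J_ω[:, 1] = z_1
entry J[3][1] = 0.7071

0.707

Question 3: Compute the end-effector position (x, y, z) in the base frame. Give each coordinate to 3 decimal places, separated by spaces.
0.707 -4.950 1.000

after link 1: o_1 = (-2.1213, -2.1213, 1.0000)
after link 2: o_2 = (0.7071, -4.9497, 1.0000)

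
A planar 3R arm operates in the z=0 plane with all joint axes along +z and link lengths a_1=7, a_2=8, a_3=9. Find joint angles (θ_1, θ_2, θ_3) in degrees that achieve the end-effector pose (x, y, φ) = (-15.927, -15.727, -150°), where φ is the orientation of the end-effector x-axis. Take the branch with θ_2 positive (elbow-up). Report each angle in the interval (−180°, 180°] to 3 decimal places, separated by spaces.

wrist centre = target − a_3·(cos φ, sin φ) = (-8.1328, -11.2270)
cos θ_2 = (192.1875−7²−8²)/(2·7·8) = 0.7070; θ_2 = 45.0061° (elbow-up)
β = atan2(-11.2270,-8.1328) = -125.9193°; ψ = atan2(5.6575,12.6562) = 24.0851°
θ_1 = β − ψ = -150.0044°
θ_3 = φ − θ_1 − θ_2 = -45.0017° (wrapped to (-180°,180°])

-150.004 45.006 -45.002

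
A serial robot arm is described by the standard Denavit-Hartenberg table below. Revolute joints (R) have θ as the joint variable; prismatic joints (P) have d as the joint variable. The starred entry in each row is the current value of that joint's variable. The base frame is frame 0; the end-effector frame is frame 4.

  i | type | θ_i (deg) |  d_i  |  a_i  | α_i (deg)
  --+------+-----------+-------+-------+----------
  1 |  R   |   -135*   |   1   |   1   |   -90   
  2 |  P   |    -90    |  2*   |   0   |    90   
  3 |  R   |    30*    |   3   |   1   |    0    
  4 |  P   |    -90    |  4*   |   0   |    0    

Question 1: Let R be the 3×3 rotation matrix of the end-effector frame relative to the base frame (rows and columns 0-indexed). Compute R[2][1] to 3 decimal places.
End-effector y-axis (col 1 of R) = (0.3536,-0.3536,0.8660)
R[2][1] = 0.8660

0.866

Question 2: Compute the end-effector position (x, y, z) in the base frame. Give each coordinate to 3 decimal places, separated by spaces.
6.010 2.475 1.866

after link 1: o_1 = (-0.7071, -0.7071, 1.0000)
after link 2: o_2 = (0.7071, -2.1213, 1.0000)
after link 3: o_3 = (3.1820, -0.3536, 1.8660)
after link 4: o_4 = (6.0104, 2.4749, 1.8660)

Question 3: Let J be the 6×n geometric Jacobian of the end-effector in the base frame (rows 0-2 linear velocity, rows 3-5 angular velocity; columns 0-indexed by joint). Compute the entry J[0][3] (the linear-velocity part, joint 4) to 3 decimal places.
prismatic axis z_3 = (0.7071,0.7071,0.0000)
J_v[:, 3] = z_3; J_ω[:, 3] = (0,0,0)
entry J[0][3] = 0.7071

0.707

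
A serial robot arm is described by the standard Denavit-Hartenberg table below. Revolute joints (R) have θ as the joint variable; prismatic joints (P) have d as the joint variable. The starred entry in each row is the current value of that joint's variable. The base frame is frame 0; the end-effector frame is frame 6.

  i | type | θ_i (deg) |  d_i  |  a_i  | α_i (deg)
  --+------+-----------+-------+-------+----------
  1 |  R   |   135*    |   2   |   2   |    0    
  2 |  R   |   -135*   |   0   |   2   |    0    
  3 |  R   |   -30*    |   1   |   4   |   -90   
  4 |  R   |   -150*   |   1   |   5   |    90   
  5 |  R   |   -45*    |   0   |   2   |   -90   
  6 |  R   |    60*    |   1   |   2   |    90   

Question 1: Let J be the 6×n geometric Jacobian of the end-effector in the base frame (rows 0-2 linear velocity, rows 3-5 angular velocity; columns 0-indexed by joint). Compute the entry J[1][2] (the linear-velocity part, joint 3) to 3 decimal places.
axis z_2 = (0.0000,0.0000,1.0000); lever o_n−o_2 = (-1.8643,0.5981,6.4142)
cross product → J_v[:, 2] = (-0.5981,-1.8643,0.0000)
J_ω[:, 2] = z_2
entry J[1][2] = -1.8643

-1.864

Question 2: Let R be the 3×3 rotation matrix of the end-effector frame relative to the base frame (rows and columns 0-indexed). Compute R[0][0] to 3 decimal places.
-0.067

End-effector x-axis (col 0 of R) = (-0.0669,-0.3696,0.9268)
R[0][0] = -0.0669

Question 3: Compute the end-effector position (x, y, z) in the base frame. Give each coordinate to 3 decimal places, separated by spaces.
-1.279 2.012 8.414

after link 1: o_1 = (-1.4142, 1.4142, 2.0000)
after link 2: o_2 = (0.5858, 1.4142, 2.0000)
after link 3: o_3 = (4.0499, -0.5858, 3.0000)
after link 4: o_4 = (0.7999, 2.4453, 5.5000)
after link 5: o_5 = (-0.9679, 1.8329, 6.2071)
after link 6: o_6 = (-1.2785, 2.0123, 8.4142)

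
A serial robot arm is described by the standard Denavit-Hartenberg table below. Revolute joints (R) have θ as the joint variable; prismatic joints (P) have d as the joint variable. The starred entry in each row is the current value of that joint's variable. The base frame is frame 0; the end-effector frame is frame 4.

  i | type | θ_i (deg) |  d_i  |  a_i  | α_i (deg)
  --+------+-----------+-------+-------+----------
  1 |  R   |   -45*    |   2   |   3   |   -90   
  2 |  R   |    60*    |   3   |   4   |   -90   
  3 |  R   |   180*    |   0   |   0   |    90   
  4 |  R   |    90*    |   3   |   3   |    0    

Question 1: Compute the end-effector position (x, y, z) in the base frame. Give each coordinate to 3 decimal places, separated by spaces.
1.698 -1.698 -2.964

after link 1: o_1 = (2.1213, -2.1213, 2.0000)
after link 2: o_2 = (5.6569, -1.4142, -1.4641)
after link 3: o_3 = (5.6569, -1.4142, -1.4641)
after link 4: o_4 = (1.6984, -1.6984, -2.9641)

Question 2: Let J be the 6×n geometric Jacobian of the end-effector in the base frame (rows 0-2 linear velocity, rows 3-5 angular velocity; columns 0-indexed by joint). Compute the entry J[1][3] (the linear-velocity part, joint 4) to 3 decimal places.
axis z_3 = (-0.7071,-0.7071,-0.0000); lever o_n−o_3 = (-3.9584,-0.2842,-1.5000)
cross product → J_v[:, 3] = (1.0607,-1.0607,-2.5981)
J_ω[:, 3] = z_3
entry J[1][3] = -1.0607

-1.061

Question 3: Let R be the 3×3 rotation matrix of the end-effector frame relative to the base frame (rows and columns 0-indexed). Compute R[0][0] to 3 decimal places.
End-effector x-axis (col 0 of R) = (-0.6124,0.6124,-0.5000)
R[0][0] = -0.6124

-0.612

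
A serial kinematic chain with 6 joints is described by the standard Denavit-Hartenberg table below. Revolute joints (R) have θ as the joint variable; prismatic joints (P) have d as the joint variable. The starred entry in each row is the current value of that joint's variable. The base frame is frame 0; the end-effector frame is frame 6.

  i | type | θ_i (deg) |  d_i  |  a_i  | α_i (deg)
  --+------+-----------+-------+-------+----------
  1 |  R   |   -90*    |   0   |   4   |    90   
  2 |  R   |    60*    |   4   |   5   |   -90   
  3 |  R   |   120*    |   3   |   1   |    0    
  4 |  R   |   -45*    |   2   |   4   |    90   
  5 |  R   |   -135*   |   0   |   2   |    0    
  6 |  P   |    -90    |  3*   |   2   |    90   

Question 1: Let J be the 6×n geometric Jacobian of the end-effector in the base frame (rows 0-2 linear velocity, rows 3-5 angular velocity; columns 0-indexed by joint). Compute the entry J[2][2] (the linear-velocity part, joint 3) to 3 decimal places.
-1.058

axis z_2 = (-0.0000,0.8660,0.5000); lever o_n−o_2 = (1.2212,2.9796,4.8391)
cross product → J_v[:, 2] = (2.7010,0.6106,-1.0576)
J_ω[:, 2] = z_2
entry J[2][2] = -1.0576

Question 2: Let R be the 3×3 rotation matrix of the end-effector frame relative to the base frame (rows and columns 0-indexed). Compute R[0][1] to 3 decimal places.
-0.259

End-effector y-axis (col 1 of R) = (-0.2588,-0.4830,0.8365)
R[0][1] = -0.2588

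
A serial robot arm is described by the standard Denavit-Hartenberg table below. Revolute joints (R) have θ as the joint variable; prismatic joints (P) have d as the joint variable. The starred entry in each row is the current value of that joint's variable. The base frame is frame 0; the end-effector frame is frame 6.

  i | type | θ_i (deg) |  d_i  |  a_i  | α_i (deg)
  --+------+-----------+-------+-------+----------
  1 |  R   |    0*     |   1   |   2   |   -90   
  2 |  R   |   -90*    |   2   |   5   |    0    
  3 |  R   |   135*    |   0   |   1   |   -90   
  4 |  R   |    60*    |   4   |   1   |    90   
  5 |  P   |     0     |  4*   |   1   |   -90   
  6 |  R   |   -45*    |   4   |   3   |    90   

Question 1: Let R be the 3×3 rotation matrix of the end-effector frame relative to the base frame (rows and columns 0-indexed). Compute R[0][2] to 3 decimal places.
End-effector z-axis (col 2 of R) = (0.1830,0.9659,-0.1830)
R[0][2] = 0.1830

0.183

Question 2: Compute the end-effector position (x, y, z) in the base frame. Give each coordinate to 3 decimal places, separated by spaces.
2.256 1.491 -5.570

after link 1: o_1 = (2.0000, 0.0000, 1.0000)
after link 2: o_2 = (2.0000, 2.0000, 6.0000)
after link 3: o_3 = (2.7071, 2.0000, 5.2929)
after link 4: o_4 = (0.2322, 1.1340, 2.1109)
after link 5: o_5 = (3.0353, 2.2679, -0.6921)
after link 6: o_6 = (2.2559, 1.4915, -5.5696)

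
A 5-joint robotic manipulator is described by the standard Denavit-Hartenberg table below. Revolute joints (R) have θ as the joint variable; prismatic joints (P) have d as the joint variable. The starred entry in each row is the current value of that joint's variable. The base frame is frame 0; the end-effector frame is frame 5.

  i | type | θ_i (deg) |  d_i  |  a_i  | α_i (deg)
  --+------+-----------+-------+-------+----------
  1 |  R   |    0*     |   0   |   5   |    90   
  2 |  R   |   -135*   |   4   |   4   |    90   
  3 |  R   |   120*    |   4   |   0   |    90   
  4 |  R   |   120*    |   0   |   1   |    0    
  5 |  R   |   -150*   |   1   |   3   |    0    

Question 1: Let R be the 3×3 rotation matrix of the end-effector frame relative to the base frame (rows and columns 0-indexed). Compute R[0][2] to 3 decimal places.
End-effector z-axis (col 2 of R) = (-0.6124,-0.5000,-0.6124)
R[0][2] = -0.6124

-0.612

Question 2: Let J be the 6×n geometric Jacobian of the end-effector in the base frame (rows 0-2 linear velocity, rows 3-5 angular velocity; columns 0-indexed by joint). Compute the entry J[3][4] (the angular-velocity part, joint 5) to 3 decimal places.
axis z_4 = (-0.6124,-0.5000,-0.6124); lever o_n−o_4 = (1.3668,-2.7500,-0.7545)
cross product → J_v[:, 4] = (-1.3068,-1.2990,2.3674)
J_ω[:, 4] = z_4
entry J[3][4] = -0.6124

-0.612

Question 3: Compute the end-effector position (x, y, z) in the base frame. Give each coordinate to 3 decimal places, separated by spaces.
-0.079 -6.317 -0.319

after link 1: o_1 = (5.0000, 0.0000, 0.0000)
after link 2: o_2 = (2.1716, -4.0000, -2.8284)
after link 3: o_3 = (-0.6569, -4.0000, 0.0000)
after link 4: o_4 = (-1.4460, -3.5670, 0.4356)
after link 5: o_5 = (-0.0792, -6.3170, -0.3189)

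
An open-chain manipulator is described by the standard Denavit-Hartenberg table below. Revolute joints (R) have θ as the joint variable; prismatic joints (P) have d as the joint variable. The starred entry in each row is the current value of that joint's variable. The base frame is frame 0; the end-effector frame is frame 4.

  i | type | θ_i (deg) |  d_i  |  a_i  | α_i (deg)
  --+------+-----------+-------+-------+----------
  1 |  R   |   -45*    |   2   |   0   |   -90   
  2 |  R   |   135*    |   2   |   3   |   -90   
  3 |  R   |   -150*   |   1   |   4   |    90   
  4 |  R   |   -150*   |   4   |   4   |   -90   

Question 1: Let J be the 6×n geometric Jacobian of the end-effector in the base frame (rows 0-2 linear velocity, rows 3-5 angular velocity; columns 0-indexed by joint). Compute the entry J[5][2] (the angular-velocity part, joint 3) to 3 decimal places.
0.707

axis z_2 = (-0.5000,0.5000,0.7071); lever o_n−o_2 = (-0.5280,-3.9921,1.0353)
cross product → J_v[:, 2] = (3.3405,0.1443,2.2600)
J_ω[:, 2] = z_2
entry J[5][2] = 0.7071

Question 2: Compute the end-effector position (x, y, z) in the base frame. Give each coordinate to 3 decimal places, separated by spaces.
after link 1: o_1 = (0.0000, 0.0000, 2.0000)
after link 2: o_2 = (-0.0858, 2.9142, -0.1213)
after link 3: o_3 = (2.5605, 3.0964, 3.0353)
after link 4: o_4 = (-0.6138, -1.0779, 0.9140)

-0.614 -1.078 0.914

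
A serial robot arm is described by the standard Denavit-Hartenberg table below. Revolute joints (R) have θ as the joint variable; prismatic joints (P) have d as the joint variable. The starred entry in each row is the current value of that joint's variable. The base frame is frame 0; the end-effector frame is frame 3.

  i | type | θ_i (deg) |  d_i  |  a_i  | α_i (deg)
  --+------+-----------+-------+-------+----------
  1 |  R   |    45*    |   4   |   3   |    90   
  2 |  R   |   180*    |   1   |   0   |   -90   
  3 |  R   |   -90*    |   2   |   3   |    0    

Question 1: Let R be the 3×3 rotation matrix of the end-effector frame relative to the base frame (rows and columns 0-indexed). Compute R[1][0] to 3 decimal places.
-0.707

End-effector x-axis (col 0 of R) = (0.7071,-0.7071,0.0000)
R[1][0] = -0.7071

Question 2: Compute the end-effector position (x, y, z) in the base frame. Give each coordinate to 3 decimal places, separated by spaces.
after link 1: o_1 = (2.1213, 2.1213, 4.0000)
after link 2: o_2 = (2.8284, 1.4142, 4.0000)
after link 3: o_3 = (4.9497, -0.7071, 2.0000)

4.950 -0.707 2.000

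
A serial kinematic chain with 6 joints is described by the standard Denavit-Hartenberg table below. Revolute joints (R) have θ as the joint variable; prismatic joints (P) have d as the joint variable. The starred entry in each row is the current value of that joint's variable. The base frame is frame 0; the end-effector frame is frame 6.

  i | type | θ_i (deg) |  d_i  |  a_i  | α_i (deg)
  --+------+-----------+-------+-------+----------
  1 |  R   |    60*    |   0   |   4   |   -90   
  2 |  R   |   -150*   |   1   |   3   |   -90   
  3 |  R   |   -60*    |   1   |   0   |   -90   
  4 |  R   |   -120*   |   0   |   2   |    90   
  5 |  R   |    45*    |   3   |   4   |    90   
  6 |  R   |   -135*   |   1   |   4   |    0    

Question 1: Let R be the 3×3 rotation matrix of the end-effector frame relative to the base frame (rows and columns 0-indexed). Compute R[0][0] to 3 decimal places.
-0.882

End-effector x-axis (col 0 of R) = (-0.8824,0.4654,-0.0697)
R[0][0] = -0.8824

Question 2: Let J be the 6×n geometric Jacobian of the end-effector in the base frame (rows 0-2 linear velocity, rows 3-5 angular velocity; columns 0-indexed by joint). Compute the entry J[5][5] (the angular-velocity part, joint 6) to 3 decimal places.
0.136

axis z_5 = (0.4538,0.8807,0.1358); lever o_n−o_5 = (-3.0757,2.7422,-0.1432)
cross product → J_v[:, 5] = (-0.4983,-0.3526,3.9531)
J_ω[:, 5] = z_5
entry J[5][5] = 0.1358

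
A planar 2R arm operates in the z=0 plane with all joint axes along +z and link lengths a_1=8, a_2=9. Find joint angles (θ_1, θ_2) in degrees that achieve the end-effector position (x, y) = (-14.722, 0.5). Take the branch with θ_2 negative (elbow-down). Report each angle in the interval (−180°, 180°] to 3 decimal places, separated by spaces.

-149.997 -60.006

cos θ_2 = (216.9873−8²−9²)/(2·8·9) = 0.4999; θ_2 = -60.0058° (elbow-down)
β = atan2(0.5000,-14.7220) = 178.0548°; ψ = atan2(-7.7947,12.4992) = -31.9483°
θ_1 = β − ψ = 210.0031°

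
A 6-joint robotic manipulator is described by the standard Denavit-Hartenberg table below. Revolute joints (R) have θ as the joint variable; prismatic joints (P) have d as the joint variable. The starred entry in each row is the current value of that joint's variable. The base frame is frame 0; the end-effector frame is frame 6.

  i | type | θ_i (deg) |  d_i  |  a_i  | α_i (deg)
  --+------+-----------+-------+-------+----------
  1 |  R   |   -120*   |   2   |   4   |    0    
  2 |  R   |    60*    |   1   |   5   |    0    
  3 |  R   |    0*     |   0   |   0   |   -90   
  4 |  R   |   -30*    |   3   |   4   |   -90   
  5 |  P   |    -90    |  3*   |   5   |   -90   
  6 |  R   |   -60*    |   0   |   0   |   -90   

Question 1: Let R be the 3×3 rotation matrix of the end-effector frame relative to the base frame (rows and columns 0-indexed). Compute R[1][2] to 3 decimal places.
0.650

End-effector z-axis (col 2 of R) = (0.6250,0.6495,0.4330)
R[1][2] = 0.6495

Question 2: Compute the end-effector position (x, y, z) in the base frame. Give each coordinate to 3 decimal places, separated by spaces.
9.910 -8.093 2.402

after link 1: o_1 = (-2.0000, -3.4641, 2.0000)
after link 2: o_2 = (0.5000, -7.7942, 3.0000)
after link 3: o_3 = (0.5000, -7.7942, 3.0000)
after link 4: o_4 = (4.8301, -9.2942, 5.0000)
after link 5: o_5 = (9.9103, -8.0933, 2.4019)
after link 6: o_6 = (9.9103, -8.0933, 2.4019)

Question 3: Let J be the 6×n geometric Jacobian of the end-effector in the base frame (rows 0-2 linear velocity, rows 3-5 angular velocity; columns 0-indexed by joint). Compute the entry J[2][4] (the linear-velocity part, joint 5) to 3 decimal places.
prismatic axis z_4 = (0.2500,-0.4330,-0.8660)
J_v[:, 4] = z_4; J_ω[:, 4] = (0,0,0)
entry J[2][4] = -0.8660

-0.866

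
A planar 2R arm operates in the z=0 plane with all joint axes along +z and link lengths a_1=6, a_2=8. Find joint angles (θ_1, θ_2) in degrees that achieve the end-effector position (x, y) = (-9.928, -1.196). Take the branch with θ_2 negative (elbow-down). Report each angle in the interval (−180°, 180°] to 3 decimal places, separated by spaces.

cos θ_2 = (99.9956−6²−8²)/(2·6·8) = -0.0000; θ_2 = -90.0026° (elbow-down)
β = atan2(-1.1960,-9.9280) = -173.1308°; ψ = atan2(-8.0000,5.9996) = -53.1318°
θ_1 = β − ψ = -119.9990°

-119.999 -90.003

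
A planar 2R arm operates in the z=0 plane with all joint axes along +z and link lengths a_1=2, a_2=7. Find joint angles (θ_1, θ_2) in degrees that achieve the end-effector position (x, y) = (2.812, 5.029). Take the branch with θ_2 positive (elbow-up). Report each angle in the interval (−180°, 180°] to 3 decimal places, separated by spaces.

-60.014 135.008

cos θ_2 = (33.1982−2²−7²)/(2·2·7) = -0.7072; θ_2 = 135.0082° (elbow-up)
β = atan2(5.0290,2.8120) = 60.7880°; ψ = atan2(4.9490,-2.9505) = 120.8020°
θ_1 = β − ψ = -60.0140°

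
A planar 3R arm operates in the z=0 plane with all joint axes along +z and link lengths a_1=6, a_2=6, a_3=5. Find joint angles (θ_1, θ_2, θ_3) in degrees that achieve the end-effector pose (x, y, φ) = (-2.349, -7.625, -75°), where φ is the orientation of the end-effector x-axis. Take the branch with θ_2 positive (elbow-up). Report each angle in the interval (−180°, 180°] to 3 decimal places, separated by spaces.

149.998 135.002 -0.000

wrist centre = target − a_3·(cos φ, sin φ) = (-3.6431, -2.7954)
cos θ_2 = (21.0862−6²−6²)/(2·6·6) = -0.7071; θ_2 = 135.0023° (elbow-up)
β = atan2(-2.7954,-3.6431) = -142.5007°; ψ = atan2(4.2425,1.7572) = 67.5012°
θ_1 = β − ψ = -210.0019°
θ_3 = φ − θ_1 − θ_2 = -0.0004° (wrapped to (-180°,180°])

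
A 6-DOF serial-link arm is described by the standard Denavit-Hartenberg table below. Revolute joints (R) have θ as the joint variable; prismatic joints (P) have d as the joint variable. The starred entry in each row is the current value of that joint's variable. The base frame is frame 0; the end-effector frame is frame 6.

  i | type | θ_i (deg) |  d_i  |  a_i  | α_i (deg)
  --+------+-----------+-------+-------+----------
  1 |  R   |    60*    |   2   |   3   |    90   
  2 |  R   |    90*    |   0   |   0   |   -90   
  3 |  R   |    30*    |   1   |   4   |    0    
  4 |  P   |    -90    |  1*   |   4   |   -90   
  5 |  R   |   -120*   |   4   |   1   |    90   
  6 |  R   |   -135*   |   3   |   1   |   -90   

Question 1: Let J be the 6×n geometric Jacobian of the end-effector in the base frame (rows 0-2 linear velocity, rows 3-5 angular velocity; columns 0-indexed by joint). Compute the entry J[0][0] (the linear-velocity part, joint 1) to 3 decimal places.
-3.225

axis z_0 = ẑ; lever o_n−o_0 = (-1.0931,3.2250,8.9436)
cross product → J_v[:, 0] = (-3.2250,-1.0931,0.0000)
J_ω[:, 0] = z_0
entry J[0][0] = -3.2250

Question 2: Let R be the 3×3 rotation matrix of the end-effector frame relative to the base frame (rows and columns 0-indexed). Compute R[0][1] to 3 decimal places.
End-effector y-axis (col 1 of R) = (0.3995,-0.8080,0.4330)
R[0][1] = 0.3995

0.400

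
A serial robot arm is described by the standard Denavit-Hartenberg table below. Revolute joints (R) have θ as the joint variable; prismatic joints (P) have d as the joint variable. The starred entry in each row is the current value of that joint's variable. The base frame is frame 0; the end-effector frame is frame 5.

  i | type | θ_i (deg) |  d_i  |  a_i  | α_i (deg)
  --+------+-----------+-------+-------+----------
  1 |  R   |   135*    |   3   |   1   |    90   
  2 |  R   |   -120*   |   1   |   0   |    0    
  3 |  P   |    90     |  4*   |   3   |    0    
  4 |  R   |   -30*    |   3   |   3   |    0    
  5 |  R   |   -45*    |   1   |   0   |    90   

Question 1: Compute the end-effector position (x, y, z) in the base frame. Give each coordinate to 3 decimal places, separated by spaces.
after link 1: o_1 = (-0.7071, 0.7071, 3.0000)
after link 2: o_2 = (0.0000, 1.4142, 3.0000)
after link 3: o_3 = (0.9913, 6.0798, 1.5000)
after link 4: o_4 = (2.0520, 9.2617, -1.0981)
after link 5: o_5 = (2.7591, 9.9688, -1.0981)

2.759 9.969 -1.098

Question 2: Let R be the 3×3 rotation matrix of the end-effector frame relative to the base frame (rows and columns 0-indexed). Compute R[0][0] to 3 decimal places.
End-effector x-axis (col 0 of R) = (0.1830,-0.1830,-0.9659)
R[0][0] = 0.1830

0.183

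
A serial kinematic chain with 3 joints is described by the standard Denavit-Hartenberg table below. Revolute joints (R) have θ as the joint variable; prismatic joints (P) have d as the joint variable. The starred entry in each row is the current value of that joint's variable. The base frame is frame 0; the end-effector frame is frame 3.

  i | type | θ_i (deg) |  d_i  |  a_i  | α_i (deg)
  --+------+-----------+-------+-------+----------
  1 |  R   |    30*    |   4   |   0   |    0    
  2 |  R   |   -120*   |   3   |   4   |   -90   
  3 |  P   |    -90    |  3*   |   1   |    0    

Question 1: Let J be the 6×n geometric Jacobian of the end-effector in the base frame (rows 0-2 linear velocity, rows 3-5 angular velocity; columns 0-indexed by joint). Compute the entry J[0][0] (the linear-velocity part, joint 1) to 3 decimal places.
axis z_0 = ẑ; lever o_n−o_0 = (3.0000,-4.0000,8.0000)
cross product → J_v[:, 0] = (4.0000,3.0000,-0.0000)
J_ω[:, 0] = z_0
entry J[0][0] = 4.0000

4.000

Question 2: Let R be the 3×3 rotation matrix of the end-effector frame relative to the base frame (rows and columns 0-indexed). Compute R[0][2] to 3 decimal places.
1.000

End-effector z-axis (col 2 of R) = (1.0000,0.0000,0.0000)
R[0][2] = 1.0000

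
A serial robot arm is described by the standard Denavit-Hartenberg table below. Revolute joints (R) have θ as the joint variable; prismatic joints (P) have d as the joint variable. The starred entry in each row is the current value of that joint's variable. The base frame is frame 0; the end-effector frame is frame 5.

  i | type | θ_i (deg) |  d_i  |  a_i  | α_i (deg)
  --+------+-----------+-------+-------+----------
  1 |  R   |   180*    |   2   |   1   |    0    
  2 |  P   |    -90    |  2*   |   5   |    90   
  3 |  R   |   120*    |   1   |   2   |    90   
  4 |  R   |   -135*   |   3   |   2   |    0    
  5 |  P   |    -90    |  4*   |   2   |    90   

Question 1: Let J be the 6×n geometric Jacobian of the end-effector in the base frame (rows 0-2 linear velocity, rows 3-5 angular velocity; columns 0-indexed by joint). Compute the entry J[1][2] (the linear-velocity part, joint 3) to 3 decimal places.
-2.783

axis z_2 = (1.0000,-0.0000,0.0000); lever o_n−o_2 = (1.0000,6.4764,2.7826)
cross product → J_v[:, 2] = (-0.0000,-2.7826,6.4764)
J_ω[:, 2] = z_2
entry J[1][2] = -2.7826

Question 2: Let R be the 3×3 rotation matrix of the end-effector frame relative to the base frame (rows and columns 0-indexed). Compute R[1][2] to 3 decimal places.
End-effector z-axis (col 2 of R) = (0.7071,-0.3536,0.6124)
R[1][2] = -0.3536

-0.354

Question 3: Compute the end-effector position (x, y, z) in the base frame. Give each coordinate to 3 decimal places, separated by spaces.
after link 1: o_1 = (-1.0000, 0.0000, 2.0000)
after link 2: o_2 = (-1.0000, 5.0000, 4.0000)
after link 3: o_3 = (0.0000, 4.0000, 5.7321)
after link 4: o_4 = (-1.4142, 7.3052, 6.0073)
after link 5: o_5 = (0.0000, 11.4764, 6.7826)

0.000 11.476 6.783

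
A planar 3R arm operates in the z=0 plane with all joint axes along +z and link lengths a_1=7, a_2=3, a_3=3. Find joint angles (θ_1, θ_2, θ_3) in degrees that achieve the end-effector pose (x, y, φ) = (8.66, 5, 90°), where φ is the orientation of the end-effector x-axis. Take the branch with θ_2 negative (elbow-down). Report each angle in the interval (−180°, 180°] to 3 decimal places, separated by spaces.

wrist centre = target − a_3·(cos φ, sin φ) = (8.6600, 2.0000)
cos θ_2 = (78.9956−7²−3²)/(2·7·3) = 0.4999; θ_2 = -60.0069° (elbow-down)
β = atan2(2.0000,8.6600) = 13.0043°; ψ = atan2(-2.5983,8.4997) = -16.9978°
θ_1 = β − ψ = 30.0021°
θ_3 = φ − θ_1 − θ_2 = 120.0049° (wrapped to (-180°,180°])

30.002 -60.007 120.005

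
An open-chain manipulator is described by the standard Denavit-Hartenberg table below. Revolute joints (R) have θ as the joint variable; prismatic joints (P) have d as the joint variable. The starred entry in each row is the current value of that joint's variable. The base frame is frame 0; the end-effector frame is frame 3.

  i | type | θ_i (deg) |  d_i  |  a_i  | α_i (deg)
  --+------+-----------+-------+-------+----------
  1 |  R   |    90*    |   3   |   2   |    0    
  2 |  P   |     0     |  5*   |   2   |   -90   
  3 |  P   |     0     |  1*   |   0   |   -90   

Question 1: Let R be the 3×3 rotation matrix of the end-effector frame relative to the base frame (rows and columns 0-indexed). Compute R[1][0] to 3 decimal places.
End-effector x-axis (col 0 of R) = (0.0000,1.0000,0.0000)
R[1][0] = 1.0000

1.000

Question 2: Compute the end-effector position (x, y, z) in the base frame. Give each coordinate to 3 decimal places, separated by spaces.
-1.000 4.000 8.000

after link 1: o_1 = (0.0000, 2.0000, 3.0000)
after link 2: o_2 = (0.0000, 4.0000, 8.0000)
after link 3: o_3 = (-1.0000, 4.0000, 8.0000)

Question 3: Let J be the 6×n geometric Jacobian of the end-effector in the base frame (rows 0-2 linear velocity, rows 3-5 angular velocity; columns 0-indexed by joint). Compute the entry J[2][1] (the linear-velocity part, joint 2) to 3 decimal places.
prismatic axis z_1 = (0.0000,0.0000,1.0000)
J_v[:, 1] = z_1; J_ω[:, 1] = (0,0,0)
entry J[2][1] = 1.0000

1.000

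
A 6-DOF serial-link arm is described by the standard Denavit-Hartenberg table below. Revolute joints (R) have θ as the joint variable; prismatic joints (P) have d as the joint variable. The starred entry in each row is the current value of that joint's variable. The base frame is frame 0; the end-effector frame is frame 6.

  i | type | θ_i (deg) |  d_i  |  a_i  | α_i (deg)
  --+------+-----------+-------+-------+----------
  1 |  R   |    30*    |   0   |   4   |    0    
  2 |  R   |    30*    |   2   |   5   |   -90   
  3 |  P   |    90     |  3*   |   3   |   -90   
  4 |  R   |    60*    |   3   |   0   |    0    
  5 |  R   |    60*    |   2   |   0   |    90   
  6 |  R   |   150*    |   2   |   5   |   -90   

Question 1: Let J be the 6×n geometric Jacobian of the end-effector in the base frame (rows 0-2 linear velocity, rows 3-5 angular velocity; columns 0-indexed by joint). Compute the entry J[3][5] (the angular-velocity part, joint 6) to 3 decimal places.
0.433

axis z_5 = (0.4330,-0.2500,-0.8660); lever o_n−o_5 = (-3.6316,-0.7901,-3.8971)
cross product → J_v[:, 5] = (0.2901,4.8325,-1.2500)
J_ω[:, 5] = z_5
entry J[3][5] = 0.4330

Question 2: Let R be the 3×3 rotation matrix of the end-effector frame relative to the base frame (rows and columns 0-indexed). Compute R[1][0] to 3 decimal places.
-0.058

End-effector x-axis (col 0 of R) = (-0.8995,-0.0580,-0.4330)
R[1][0] = -0.0580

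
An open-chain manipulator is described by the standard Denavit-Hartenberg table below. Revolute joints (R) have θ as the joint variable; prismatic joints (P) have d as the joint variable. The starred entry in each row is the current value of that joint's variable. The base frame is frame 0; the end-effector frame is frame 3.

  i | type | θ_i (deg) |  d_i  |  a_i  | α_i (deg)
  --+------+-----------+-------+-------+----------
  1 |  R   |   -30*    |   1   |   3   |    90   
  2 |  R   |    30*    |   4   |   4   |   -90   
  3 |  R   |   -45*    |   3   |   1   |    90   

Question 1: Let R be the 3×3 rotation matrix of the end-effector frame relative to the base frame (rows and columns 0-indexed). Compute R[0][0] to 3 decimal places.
0.177

End-effector x-axis (col 0 of R) = (0.1768,-0.9186,0.3536)
R[0][0] = 0.1768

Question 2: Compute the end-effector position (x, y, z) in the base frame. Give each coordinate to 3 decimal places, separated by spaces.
after link 1: o_1 = (2.5981, -1.5000, 1.0000)
after link 2: o_2 = (3.5981, -6.6962, 3.0000)
after link 3: o_3 = (2.4758, -6.8647, 5.9516)

2.476 -6.865 5.952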